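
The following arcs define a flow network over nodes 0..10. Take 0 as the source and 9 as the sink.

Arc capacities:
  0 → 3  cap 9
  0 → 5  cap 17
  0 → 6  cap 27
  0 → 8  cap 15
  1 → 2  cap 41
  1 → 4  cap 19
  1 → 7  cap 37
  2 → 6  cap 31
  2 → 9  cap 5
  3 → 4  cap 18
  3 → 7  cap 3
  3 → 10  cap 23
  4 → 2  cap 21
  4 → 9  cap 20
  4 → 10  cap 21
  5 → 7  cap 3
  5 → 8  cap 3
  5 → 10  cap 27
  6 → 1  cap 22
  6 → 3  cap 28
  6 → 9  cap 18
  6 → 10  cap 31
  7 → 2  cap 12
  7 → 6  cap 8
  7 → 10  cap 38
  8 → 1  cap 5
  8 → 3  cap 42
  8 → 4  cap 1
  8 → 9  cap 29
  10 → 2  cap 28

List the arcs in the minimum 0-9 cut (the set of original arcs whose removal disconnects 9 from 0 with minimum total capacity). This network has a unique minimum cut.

Min-cut arcs: {(0,8), (2,9), (4,9), (5,8), (6,9)} (total capacity 61)

augment #1: 0→6→9 push 18
augment #2: 0→8→9 push 15
augment #3: 0→3→4→9 push 9
augment #4: 0→5→8→9 push 3
augment #5: 0→5→7→2→9 push 3
augment #6: 0→5→10→2→9 push 2
augment #7: 0→6→1→4→9 push 9
augment #8: 0→5→10→2→6→1→4→9 push 2
max flow = 61; residual-reachable set from 0 gives S-side
cut edges (S→T): {(0,8), (2,9), (4,9), (5,8), (6,9)} total cap 61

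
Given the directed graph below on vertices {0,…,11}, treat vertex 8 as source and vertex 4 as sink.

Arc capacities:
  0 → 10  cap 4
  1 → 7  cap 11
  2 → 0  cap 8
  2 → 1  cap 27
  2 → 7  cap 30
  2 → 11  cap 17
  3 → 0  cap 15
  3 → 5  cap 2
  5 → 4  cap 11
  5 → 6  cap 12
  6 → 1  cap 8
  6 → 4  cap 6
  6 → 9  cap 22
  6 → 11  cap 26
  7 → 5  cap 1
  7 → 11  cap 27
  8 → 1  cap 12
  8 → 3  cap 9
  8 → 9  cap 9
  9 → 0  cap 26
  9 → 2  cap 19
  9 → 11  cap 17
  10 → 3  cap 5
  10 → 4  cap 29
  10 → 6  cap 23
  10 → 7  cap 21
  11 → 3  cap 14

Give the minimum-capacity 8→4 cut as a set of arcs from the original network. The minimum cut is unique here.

augment #1: 8→3→5→4 push 2
augment #2: 8→1→7→5→4 push 1
augment #3: 8→3→0→10→4 push 4
max flow = 7; residual-reachable set from 8 gives S-side
cut edges (S→T): {(0,10), (3,5), (7,5)} total cap 7

Min-cut arcs: {(0,10), (3,5), (7,5)} (total capacity 7)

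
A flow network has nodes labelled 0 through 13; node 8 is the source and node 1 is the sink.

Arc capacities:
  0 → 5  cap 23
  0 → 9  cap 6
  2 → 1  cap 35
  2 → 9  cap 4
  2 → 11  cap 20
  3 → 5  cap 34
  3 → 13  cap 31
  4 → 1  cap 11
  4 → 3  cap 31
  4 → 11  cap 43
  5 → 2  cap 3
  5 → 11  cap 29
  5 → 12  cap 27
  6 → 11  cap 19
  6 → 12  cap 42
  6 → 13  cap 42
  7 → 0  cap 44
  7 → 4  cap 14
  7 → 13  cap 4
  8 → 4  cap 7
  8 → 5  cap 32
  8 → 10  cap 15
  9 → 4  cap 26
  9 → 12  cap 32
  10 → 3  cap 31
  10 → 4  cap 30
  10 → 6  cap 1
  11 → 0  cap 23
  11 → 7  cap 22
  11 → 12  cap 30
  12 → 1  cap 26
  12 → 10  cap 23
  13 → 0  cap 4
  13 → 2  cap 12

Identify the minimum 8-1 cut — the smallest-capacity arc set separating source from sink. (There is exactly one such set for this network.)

Min-cut arcs: {(4,1), (5,2), (12,1), (13,2)} (total capacity 52)

augment #1: 8→4→1 push 7
augment #2: 8→5→2→1 push 3
augment #3: 8→5→12→1 push 26
augment #4: 8→10→4→1 push 4
augment #5: 8→10→3→13→2→1 push 11
augment #6: 8→5→11→7→13→2→1 push 1
max flow = 52; residual-reachable set from 8 gives S-side
cut edges (S→T): {(4,1), (5,2), (12,1), (13,2)} total cap 52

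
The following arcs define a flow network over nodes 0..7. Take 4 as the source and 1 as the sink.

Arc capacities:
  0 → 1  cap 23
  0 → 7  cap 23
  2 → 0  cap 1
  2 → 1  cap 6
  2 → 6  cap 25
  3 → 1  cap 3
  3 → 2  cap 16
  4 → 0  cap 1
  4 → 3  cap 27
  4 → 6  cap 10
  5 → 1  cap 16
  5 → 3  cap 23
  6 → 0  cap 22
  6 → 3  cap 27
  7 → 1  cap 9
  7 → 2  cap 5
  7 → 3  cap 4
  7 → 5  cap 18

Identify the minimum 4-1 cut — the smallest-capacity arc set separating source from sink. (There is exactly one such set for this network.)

augment #1: 4→0→1 push 1
augment #2: 4→3→1 push 3
augment #3: 4→3→2→1 push 6
augment #4: 4→6→0→1 push 10
augment #5: 4→3→2→0→1 push 1
augment #6: 4→3→2→6→0→1 push 9
max flow = 30; residual-reachable set from 4 gives S-side
cut edges (S→T): {(3,1), (3,2), (4,0), (4,6)} total cap 30

Min-cut arcs: {(3,1), (3,2), (4,0), (4,6)} (total capacity 30)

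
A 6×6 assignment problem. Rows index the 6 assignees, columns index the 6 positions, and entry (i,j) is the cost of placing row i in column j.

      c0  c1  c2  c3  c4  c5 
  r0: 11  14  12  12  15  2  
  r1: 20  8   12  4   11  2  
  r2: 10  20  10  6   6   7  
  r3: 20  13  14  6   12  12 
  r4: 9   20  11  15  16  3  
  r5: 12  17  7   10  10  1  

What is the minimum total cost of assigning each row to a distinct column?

Minimum assignment cost: 38

optimal assignment: row0→col5 (cost 2), row1→col1 (cost 8), row2→col4 (cost 6), row3→col3 (cost 6), row4→col0 (cost 9), row5→col2 (cost 7)
total = 2 + 8 + 6 + 6 + 9 + 7 = 38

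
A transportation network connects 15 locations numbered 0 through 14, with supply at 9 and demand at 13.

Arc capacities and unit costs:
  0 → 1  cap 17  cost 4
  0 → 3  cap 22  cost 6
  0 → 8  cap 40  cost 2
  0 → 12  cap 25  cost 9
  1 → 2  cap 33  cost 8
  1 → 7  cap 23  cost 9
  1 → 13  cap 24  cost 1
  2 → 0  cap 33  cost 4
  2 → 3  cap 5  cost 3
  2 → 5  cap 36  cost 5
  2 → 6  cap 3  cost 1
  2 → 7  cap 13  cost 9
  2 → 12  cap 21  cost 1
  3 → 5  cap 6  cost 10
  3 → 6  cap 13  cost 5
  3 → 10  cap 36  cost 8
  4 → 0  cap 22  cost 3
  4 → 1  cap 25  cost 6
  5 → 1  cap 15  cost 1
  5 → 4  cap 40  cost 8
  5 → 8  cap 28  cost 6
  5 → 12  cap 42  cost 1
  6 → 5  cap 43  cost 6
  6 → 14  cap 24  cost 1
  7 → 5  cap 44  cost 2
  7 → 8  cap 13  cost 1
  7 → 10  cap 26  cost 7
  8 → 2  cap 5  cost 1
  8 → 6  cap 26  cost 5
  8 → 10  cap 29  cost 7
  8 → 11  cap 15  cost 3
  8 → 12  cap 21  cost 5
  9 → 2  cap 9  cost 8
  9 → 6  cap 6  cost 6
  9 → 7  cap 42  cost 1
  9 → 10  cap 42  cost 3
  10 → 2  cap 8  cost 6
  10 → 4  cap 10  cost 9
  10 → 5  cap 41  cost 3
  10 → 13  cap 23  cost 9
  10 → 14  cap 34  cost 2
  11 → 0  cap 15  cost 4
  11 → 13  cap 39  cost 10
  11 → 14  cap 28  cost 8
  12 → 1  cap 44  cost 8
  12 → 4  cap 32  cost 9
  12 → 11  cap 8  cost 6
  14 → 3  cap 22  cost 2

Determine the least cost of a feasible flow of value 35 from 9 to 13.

Minimum cost for 35 units: 315

shortest-cost path #1: 9→7→5→1→13 push 15 @ unit cost 5 (adds 75)
shortest-cost path #2: 9→10→13 push 20 @ unit cost 12 (adds 240)
total cost = 315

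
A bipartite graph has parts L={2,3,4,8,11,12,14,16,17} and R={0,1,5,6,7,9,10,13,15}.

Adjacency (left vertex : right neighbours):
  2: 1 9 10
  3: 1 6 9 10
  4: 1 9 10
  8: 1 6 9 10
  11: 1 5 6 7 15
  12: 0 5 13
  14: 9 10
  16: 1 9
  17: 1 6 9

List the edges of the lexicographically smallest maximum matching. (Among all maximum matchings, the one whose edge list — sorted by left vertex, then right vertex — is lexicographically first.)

Lex-smallest maximum matching: {(2,1), (3,6), (4,9), (8,10), (11,5), (12,0)}

|M| = 6 (so the lex-smallest maximum matching has 6 edges)
process left vertices in ascending order; for each, take the smallest-labelled available neighbour that still permits 6 edges overall, or leave it unmatched if none does
lex-smallest matching: {2-1, 3-6, 4-9, 8-10, 11-5, 12-0}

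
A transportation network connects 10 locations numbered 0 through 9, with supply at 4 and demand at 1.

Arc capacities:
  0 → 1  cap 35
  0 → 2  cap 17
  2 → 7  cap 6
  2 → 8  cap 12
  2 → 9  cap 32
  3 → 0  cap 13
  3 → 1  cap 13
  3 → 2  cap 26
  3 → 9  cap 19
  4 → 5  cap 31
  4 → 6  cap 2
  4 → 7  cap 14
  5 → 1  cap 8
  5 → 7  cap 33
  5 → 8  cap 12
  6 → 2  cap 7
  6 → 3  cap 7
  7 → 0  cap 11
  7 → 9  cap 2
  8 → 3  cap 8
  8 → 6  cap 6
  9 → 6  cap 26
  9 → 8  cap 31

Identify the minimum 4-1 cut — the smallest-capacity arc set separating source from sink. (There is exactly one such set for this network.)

augment #1: 4→5→1 push 8
augment #2: 4→6→3→1 push 2
augment #3: 4→7→0→1 push 11
augment #4: 4→5→8→3→1 push 8
augment #5: 4→5→8→6→3→1 push 3
augment #6: 4→5→8→6→3→0→1 push 1
augment #7: 4→7→9→6→3→0→1 push 1
max flow = 34; residual-reachable set from 4 gives S-side
cut edges (S→T): {(5,1), (6,3), (7,0), (8,3)} total cap 34

Min-cut arcs: {(5,1), (6,3), (7,0), (8,3)} (total capacity 34)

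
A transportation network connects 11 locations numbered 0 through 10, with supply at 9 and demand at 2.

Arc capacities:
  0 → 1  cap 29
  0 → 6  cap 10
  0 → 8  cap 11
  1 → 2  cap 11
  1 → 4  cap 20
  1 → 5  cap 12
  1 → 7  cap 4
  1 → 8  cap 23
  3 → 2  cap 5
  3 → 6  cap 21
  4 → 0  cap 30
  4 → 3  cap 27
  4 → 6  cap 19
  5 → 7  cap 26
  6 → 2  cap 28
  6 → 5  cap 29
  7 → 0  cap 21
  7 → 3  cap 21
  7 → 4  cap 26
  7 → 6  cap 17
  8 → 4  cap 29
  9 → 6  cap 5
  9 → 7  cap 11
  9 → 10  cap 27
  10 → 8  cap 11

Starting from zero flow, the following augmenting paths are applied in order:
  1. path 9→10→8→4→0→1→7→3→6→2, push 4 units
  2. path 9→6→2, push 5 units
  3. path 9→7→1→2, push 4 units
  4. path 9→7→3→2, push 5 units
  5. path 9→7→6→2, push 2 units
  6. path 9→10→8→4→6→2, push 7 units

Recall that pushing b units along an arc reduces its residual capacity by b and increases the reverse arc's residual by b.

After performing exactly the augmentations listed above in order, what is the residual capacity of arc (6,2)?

Residual capacity of (6,2): 10

after path 1 (9→10→8→4→0→1→7→3→6→2, push 4): res(6,2)=24
after path 2 (9→6→2, push 5): res(6,2)=19
after path 3 (9→7→1→2, push 4): res(6,2)=19
after path 4 (9→7→3→2, push 5): res(6,2)=19
after path 5 (9→7→6→2, push 2): res(6,2)=17
after path 6 (9→10→8→4→6→2, push 7): res(6,2)=10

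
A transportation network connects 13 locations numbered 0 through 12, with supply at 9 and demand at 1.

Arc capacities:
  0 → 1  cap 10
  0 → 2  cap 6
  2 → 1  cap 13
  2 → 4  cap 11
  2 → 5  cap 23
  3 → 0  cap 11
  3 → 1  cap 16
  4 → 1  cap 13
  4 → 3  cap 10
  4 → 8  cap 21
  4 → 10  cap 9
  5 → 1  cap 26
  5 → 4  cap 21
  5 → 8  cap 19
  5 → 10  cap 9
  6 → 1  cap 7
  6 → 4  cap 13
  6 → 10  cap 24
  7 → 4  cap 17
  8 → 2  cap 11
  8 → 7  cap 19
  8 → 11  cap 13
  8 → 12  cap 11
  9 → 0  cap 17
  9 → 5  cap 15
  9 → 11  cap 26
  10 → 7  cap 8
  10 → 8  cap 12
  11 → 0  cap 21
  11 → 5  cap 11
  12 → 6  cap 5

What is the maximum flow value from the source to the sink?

augment #1: 9→0→1 bottleneck 10, total now 10
augment #2: 9→5→1 bottleneck 15, total now 25
augment #3: 9→0→2→1 bottleneck 6, total now 31
augment #4: 9→11→5→1 bottleneck 11, total now 42

Maximum flow value: 42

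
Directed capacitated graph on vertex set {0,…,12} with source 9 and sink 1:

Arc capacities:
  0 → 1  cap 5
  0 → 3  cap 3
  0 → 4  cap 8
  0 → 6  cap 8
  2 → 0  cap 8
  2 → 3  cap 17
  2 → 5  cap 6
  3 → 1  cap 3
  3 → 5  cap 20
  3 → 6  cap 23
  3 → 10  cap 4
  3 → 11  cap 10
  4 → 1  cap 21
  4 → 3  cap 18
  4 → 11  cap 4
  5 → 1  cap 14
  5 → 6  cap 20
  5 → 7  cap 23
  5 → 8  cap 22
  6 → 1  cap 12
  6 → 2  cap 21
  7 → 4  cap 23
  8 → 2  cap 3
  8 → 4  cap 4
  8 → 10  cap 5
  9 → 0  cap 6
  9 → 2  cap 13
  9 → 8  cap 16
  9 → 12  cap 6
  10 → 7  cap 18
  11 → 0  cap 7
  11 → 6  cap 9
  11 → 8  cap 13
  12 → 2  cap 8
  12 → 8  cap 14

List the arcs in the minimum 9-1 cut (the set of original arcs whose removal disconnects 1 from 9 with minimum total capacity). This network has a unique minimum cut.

augment #1: 9→0→1 push 5
augment #2: 9→0→3→1 push 1
augment #3: 9→2→3→1 push 2
augment #4: 9→2→5→1 push 6
augment #5: 9→8→4→1 push 4
augment #6: 9→2→0→4→1 push 5
augment #7: 9→8→2→0→4→1 push 3
augment #8: 9→8→10→7→4→1 push 5
augment #9: 9→12→2→3→5→1 push 6
max flow = 37; residual-reachable set from 9 gives S-side
cut edges (S→T): {(8,2), (8,4), (8,10), (9,0), (9,2), (9,12)} total cap 37

Min-cut arcs: {(8,2), (8,4), (8,10), (9,0), (9,2), (9,12)} (total capacity 37)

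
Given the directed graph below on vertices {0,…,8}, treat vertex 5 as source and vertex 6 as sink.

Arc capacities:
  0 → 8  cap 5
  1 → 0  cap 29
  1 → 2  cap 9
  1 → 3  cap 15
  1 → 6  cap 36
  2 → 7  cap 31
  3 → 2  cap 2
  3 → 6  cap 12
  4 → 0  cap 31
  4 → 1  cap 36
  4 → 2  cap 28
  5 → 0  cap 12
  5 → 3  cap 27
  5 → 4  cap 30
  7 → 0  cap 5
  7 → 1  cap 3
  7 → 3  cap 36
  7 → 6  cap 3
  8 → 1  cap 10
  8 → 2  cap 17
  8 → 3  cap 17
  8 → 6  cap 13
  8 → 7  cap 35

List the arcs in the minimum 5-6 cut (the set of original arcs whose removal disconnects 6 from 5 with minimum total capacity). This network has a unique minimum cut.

Min-cut arcs: {(0,8), (3,2), (3,6), (5,4)} (total capacity 49)

augment #1: 5→3→6 push 12
augment #2: 5→0→8→6 push 5
augment #3: 5→4→1→6 push 30
augment #4: 5→3→2→7→6 push 2
max flow = 49; residual-reachable set from 5 gives S-side
cut edges (S→T): {(0,8), (3,2), (3,6), (5,4)} total cap 49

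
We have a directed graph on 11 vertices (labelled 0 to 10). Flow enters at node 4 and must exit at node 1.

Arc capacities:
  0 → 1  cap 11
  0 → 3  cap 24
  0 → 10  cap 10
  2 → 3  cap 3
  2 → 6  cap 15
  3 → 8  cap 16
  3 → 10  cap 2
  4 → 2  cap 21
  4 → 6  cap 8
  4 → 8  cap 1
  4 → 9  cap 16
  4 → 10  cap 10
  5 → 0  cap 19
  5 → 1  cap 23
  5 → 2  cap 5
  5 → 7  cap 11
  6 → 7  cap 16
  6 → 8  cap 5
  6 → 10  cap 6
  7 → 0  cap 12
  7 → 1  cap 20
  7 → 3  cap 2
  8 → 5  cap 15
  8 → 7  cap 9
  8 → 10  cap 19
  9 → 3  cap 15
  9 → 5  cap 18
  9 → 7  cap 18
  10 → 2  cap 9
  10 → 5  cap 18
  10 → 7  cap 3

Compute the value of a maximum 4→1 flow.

augment #1: 4→6→7→1 bottleneck 8, total now 8
augment #2: 4→8→5→1 bottleneck 1, total now 9
augment #3: 4→9→5→1 bottleneck 16, total now 25
augment #4: 4→10→5→1 bottleneck 6, total now 31
augment #5: 4→10→7→1 bottleneck 3, total now 34
augment #6: 4→2→6→7→1 bottleneck 8, total now 42
augment #7: 4→10→5→0→1 bottleneck 1, total now 43
augment #8: 4→2→3→8→7→1 bottleneck 1, total now 44
augment #9: 4→2→3→8→5→0→1 bottleneck 2, total now 46
augment #10: 4→2→6→8→5→0→1 bottleneck 5, total now 51
augment #11: 4→2→6→10→5→0→1 bottleneck 2, total now 53

Maximum flow value: 53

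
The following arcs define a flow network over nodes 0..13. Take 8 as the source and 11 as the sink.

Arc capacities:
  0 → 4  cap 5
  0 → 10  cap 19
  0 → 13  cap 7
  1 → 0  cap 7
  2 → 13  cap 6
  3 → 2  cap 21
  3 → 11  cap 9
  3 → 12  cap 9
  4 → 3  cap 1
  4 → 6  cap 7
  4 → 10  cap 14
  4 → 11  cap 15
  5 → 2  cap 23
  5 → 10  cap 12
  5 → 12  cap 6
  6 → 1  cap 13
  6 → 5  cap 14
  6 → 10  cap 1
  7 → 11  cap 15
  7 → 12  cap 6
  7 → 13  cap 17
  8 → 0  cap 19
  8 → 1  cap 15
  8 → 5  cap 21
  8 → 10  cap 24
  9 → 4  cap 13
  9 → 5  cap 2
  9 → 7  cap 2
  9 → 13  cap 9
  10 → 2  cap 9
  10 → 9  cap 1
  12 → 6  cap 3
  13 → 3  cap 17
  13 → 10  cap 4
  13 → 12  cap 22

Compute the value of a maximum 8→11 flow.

augment #1: 8→0→4→11 bottleneck 5, total now 5
augment #2: 8→0→13→3→11 bottleneck 7, total now 12
augment #3: 8→10→9→4→11 bottleneck 1, total now 13
augment #4: 8→5→2→13→3→11 bottleneck 2, total now 15

Maximum flow value: 15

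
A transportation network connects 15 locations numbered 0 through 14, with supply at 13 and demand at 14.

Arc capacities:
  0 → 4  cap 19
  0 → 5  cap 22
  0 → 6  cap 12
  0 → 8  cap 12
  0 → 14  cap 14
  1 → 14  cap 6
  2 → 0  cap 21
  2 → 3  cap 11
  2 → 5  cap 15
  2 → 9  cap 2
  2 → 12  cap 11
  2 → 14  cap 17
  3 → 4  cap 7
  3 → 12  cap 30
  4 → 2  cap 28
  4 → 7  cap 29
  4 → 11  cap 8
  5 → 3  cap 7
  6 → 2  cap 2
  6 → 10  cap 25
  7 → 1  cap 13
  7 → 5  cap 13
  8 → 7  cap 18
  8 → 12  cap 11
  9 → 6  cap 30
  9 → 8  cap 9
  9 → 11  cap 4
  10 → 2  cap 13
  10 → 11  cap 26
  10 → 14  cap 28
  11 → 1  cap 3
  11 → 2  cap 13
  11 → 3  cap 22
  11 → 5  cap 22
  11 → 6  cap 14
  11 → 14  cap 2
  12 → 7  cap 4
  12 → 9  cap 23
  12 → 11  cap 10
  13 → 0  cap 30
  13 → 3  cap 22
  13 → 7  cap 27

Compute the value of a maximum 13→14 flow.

augment #1: 13→0→14 bottleneck 14, total now 14
augment #2: 13→7→1→14 bottleneck 6, total now 20
augment #3: 13→0→4→2→14 bottleneck 16, total now 36
augment #4: 13→3→4→2→14 bottleneck 1, total now 37
augment #5: 13→3→4→11→14 bottleneck 2, total now 39
augment #6: 13→3→4→0→6→10→14 bottleneck 4, total now 43
augment #7: 13→3→12→9→6→10→14 bottleneck 15, total now 58
augment #8: 13→7→5→3→12→9→6→10→14 bottleneck 6, total now 64

Maximum flow value: 64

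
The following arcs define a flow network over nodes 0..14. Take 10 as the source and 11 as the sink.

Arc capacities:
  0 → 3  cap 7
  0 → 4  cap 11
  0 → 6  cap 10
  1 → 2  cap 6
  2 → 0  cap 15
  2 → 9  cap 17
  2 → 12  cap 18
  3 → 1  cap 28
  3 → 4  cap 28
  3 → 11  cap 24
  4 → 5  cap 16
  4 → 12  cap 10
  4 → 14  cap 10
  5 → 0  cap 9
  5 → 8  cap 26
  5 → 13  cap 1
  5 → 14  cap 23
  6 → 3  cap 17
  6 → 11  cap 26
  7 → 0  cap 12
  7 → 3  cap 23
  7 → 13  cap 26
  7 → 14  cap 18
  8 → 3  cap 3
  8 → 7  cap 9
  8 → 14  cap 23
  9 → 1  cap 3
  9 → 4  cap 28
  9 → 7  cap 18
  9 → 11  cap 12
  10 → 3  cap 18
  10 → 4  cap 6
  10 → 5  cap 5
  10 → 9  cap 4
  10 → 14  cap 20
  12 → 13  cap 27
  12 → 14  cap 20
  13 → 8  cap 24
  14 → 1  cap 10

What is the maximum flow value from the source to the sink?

augment #1: 10→3→11 bottleneck 18, total now 18
augment #2: 10→9→11 bottleneck 4, total now 22
augment #3: 10→5→0→3→11 bottleneck 5, total now 27
augment #4: 10→4→5→0→3→11 bottleneck 1, total now 28
augment #5: 10→4→5→0→6→11 bottleneck 3, total now 31
augment #6: 10→14→1→2→9→11 bottleneck 6, total now 37
augment #7: 10→4→5→8→3→0→6→11 bottleneck 2, total now 39

Maximum flow value: 39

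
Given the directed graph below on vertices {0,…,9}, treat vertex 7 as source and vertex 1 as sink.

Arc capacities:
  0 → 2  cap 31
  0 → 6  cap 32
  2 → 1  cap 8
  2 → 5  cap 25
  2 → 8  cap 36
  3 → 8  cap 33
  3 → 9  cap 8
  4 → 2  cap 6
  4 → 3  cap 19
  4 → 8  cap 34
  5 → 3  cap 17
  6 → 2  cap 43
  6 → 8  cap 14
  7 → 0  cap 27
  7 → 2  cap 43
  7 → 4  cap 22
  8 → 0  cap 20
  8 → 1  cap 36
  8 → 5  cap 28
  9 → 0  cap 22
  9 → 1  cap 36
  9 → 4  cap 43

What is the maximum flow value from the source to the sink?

augment #1: 7→2→1 bottleneck 8, total now 8
augment #2: 7→2→8→1 bottleneck 35, total now 43
augment #3: 7→4→8→1 bottleneck 1, total now 44
augment #4: 7→4→3→9→1 bottleneck 8, total now 52

Maximum flow value: 52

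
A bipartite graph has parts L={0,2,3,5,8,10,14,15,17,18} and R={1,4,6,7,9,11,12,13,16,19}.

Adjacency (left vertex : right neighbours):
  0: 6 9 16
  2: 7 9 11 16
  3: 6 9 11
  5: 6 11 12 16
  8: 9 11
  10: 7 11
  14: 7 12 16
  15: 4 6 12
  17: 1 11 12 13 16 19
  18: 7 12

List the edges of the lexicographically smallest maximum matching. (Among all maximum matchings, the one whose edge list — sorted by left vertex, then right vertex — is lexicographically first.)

Lex-smallest maximum matching: {(0,6), (2,7), (3,9), (5,11), (14,16), (15,4), (17,1), (18,12)}

|M| = 8 (so the lex-smallest maximum matching has 8 edges)
process left vertices in ascending order; for each, take the smallest-labelled available neighbour that still permits 8 edges overall, or leave it unmatched if none does
lex-smallest matching: {0-6, 2-7, 3-9, 5-11, 14-16, 15-4, 17-1, 18-12}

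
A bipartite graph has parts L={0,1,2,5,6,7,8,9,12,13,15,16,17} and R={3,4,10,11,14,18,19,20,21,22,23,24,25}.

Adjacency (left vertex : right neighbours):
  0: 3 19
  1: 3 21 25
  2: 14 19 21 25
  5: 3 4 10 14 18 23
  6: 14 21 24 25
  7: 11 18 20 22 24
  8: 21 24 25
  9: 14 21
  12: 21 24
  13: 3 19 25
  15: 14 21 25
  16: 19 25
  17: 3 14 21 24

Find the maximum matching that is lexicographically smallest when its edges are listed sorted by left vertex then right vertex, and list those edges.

|M| = 8 (so the lex-smallest maximum matching has 8 edges)
process left vertices in ascending order; for each, take the smallest-labelled available neighbour that still permits 8 edges overall, or leave it unmatched if none does
lex-smallest matching: {0-3, 1-21, 2-14, 5-4, 6-24, 7-11, 8-25, 13-19}

Lex-smallest maximum matching: {(0,3), (1,21), (2,14), (5,4), (6,24), (7,11), (8,25), (13,19)}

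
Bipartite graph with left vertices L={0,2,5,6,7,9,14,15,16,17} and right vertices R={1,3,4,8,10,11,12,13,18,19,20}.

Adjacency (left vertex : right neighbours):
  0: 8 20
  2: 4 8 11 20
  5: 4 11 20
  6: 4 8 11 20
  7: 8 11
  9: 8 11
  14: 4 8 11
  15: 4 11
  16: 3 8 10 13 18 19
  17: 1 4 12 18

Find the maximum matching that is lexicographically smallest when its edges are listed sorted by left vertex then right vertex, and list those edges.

Lex-smallest maximum matching: {(0,8), (2,4), (5,11), (6,20), (16,3), (17,1)}

|M| = 6 (so the lex-smallest maximum matching has 6 edges)
process left vertices in ascending order; for each, take the smallest-labelled available neighbour that still permits 6 edges overall, or leave it unmatched if none does
lex-smallest matching: {0-8, 2-4, 5-11, 6-20, 16-3, 17-1}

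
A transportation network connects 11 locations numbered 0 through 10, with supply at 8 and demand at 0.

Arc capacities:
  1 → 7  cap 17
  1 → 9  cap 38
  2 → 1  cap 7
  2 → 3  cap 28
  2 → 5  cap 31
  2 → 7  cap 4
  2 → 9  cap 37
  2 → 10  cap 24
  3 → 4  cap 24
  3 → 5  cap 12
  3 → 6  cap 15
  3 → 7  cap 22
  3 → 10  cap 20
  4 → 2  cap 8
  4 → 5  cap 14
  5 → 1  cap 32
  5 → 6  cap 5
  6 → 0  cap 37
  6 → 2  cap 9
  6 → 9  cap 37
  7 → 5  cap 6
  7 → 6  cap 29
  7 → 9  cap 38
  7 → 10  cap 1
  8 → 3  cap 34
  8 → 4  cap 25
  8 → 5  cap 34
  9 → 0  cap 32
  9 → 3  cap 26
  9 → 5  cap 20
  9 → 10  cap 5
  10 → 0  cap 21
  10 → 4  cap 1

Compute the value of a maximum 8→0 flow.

Maximum flow value: 79

augment #1: 8→3→6→0 bottleneck 15, total now 15
augment #2: 8→3→10→0 bottleneck 19, total now 34
augment #3: 8→5→6→0 bottleneck 5, total now 39
augment #4: 8→4→2→9→0 bottleneck 8, total now 47
augment #5: 8→5→1→9→0 bottleneck 24, total now 71
augment #6: 8→5→1→7→6→0 bottleneck 5, total now 76
augment #7: 8→4→5→1→7→6→0 bottleneck 3, total now 79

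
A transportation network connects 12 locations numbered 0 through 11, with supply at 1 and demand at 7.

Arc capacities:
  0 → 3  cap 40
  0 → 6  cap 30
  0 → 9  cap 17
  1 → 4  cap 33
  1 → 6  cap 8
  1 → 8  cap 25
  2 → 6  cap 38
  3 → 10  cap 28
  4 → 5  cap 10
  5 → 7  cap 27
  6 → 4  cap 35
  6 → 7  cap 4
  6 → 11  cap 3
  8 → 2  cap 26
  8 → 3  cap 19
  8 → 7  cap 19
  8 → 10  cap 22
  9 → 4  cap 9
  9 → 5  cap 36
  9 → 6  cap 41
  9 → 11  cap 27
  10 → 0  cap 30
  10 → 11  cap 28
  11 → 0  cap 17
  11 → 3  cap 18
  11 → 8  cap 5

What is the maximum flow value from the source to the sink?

augment #1: 1→6→7 bottleneck 4, total now 4
augment #2: 1→8→7 bottleneck 19, total now 23
augment #3: 1→4→5→7 bottleneck 10, total now 33
augment #4: 1→6→11→0→9→5→7 bottleneck 3, total now 36
augment #5: 1→8→10→0→9→5→7 bottleneck 6, total now 42

Maximum flow value: 42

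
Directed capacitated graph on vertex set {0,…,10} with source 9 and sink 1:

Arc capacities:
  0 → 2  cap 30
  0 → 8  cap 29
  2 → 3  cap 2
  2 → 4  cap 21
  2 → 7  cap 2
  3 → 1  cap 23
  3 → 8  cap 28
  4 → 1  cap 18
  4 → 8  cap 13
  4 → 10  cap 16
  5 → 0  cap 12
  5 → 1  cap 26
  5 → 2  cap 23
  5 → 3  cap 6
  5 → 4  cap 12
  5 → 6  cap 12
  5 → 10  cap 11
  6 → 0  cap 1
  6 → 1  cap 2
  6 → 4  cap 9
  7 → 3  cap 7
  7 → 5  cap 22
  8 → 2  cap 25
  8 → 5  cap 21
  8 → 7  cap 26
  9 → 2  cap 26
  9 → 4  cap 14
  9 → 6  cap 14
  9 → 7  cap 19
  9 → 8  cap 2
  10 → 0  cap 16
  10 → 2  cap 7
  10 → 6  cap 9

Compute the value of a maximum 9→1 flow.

augment #1: 9→4→1 bottleneck 14, total now 14
augment #2: 9→6→1 bottleneck 2, total now 16
augment #3: 9→2→3→1 bottleneck 2, total now 18
augment #4: 9→2→4→1 bottleneck 4, total now 22
augment #5: 9→7→3→1 bottleneck 7, total now 29
augment #6: 9→7→5→1 bottleneck 12, total now 41
augment #7: 9→8→5→1 bottleneck 2, total now 43
augment #8: 9→2→7→5→1 bottleneck 2, total now 45
augment #9: 9→2→4→8→5→1 bottleneck 10, total now 55
augment #10: 9→2→4→8→5→3→1 bottleneck 3, total now 58
augment #11: 9→6→0→8→5→3→1 bottleneck 1, total now 59
augment #12: 9→2→4→10→0→8→5→3→1 bottleneck 2, total now 61

Maximum flow value: 61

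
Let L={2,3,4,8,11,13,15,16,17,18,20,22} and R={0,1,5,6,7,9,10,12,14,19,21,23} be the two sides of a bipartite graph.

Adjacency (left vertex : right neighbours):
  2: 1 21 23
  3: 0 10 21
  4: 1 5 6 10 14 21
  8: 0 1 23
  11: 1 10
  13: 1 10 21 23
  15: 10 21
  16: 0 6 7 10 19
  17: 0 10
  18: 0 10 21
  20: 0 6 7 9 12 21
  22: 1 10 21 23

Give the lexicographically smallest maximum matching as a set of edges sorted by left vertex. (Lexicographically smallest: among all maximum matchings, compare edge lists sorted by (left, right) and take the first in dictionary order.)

Lex-smallest maximum matching: {(2,1), (3,0), (4,5), (8,23), (11,10), (13,21), (16,6), (20,7)}

|M| = 8 (so the lex-smallest maximum matching has 8 edges)
process left vertices in ascending order; for each, take the smallest-labelled available neighbour that still permits 8 edges overall, or leave it unmatched if none does
lex-smallest matching: {2-1, 3-0, 4-5, 8-23, 11-10, 13-21, 16-6, 20-7}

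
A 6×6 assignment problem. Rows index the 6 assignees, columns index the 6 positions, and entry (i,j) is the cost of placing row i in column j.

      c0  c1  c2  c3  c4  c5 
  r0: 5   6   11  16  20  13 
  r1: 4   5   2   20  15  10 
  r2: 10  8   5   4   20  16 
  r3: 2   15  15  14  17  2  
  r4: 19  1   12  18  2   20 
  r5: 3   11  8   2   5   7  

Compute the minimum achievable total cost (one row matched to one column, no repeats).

one of 2 optimal assignments: row0→col0 (cost 5), row1→col2 (cost 2), row2→col3 (cost 4), row3→col5 (cost 2), row4→col1 (cost 1), row5→col4 (cost 5)
total = 5 + 2 + 4 + 2 + 1 + 5 = 19

Minimum assignment cost: 19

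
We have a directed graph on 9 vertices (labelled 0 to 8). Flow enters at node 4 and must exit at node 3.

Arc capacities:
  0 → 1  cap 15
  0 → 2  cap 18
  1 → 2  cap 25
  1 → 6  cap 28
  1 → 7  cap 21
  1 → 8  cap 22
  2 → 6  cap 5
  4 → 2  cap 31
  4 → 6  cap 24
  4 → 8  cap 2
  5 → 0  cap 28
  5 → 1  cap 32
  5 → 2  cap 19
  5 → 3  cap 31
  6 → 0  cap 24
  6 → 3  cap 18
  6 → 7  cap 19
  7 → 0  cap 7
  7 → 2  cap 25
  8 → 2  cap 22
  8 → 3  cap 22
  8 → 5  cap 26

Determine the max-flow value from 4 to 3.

augment #1: 4→6→3 bottleneck 18, total now 18
augment #2: 4→8→3 bottleneck 2, total now 20
augment #3: 4→6→0→1→8→3 bottleneck 6, total now 26
augment #4: 4→2→6→0→1→8→3 bottleneck 5, total now 31

Maximum flow value: 31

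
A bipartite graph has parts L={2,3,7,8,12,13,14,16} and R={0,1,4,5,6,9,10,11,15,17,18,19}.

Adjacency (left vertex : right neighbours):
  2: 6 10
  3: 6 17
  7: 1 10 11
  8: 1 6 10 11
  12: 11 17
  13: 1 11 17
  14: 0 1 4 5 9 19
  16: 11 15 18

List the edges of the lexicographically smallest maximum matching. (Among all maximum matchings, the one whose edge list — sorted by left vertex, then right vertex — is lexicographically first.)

Lex-smallest maximum matching: {(2,6), (3,17), (7,1), (8,10), (12,11), (14,0), (16,15)}

|M| = 7 (so the lex-smallest maximum matching has 7 edges)
process left vertices in ascending order; for each, take the smallest-labelled available neighbour that still permits 7 edges overall, or leave it unmatched if none does
lex-smallest matching: {2-6, 3-17, 7-1, 8-10, 12-11, 14-0, 16-15}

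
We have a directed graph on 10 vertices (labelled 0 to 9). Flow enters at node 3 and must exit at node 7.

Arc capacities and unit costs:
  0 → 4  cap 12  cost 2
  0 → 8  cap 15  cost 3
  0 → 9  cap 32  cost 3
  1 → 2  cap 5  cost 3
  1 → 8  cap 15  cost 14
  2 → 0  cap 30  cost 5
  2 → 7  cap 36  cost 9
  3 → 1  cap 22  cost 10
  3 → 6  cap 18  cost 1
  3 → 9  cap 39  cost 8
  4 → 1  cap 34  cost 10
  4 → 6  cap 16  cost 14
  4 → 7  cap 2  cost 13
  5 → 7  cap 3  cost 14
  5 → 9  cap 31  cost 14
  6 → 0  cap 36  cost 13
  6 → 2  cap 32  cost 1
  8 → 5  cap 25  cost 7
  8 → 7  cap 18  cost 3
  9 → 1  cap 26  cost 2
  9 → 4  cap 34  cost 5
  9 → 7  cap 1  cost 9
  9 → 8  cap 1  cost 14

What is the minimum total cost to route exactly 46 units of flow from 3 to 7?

shortest-cost path #1: 3→6→2→7 push 18 @ unit cost 11 (adds 198)
shortest-cost path #2: 3→9→7 push 1 @ unit cost 17 (adds 17)
shortest-cost path #3: 3→1→2→7 push 5 @ unit cost 22 (adds 110)
shortest-cost path #4: 3→9→8→7 push 1 @ unit cost 25 (adds 25)
shortest-cost path #5: 3→9→4→7 push 2 @ unit cost 26 (adds 52)
shortest-cost path #6: 3→1→8→7 push 15 @ unit cost 27 (adds 405)
shortest-cost path #7: 3→9→4→6→2→7 push 4 @ unit cost 37 (adds 148)
total cost = 955

Minimum cost for 46 units: 955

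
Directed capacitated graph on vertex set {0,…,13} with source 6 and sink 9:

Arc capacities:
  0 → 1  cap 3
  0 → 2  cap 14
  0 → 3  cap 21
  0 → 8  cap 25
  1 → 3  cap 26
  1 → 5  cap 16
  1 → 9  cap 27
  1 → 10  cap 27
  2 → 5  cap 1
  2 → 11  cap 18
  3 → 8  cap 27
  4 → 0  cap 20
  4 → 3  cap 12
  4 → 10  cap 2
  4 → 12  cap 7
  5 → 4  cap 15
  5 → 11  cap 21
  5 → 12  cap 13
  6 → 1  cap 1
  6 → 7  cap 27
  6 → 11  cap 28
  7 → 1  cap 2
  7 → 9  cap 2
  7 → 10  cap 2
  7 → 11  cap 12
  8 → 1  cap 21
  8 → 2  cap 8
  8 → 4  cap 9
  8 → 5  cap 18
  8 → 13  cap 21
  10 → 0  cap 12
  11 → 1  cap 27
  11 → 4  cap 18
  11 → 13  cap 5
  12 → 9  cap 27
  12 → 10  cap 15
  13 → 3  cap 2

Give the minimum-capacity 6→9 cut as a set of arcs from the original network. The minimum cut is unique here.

Min-cut arcs: {(6,1), (6,11), (7,1), (7,9), (7,10), (7,11)} (total capacity 47)

augment #1: 6→1→9 push 1
augment #2: 6→7→9 push 2
augment #3: 6→7→1→9 push 2
augment #4: 6→11→1→9 push 24
augment #5: 6→11→4→12→9 push 4
augment #6: 6→7→11→4→12→9 push 3
augment #7: 6→7→11→1→5→12→9 push 3
augment #8: 6→7→10→0→1→5→12→9 push 2
augment #9: 6→7→11→4→0→1→5→12→9 push 1
augment #10: 6→7→11→4→0→2→5→12→9 push 1
augment #11: 6→7→11→4→0→8→5→12→9 push 4
max flow = 47; residual-reachable set from 6 gives S-side
cut edges (S→T): {(6,1), (6,11), (7,1), (7,9), (7,10), (7,11)} total cap 47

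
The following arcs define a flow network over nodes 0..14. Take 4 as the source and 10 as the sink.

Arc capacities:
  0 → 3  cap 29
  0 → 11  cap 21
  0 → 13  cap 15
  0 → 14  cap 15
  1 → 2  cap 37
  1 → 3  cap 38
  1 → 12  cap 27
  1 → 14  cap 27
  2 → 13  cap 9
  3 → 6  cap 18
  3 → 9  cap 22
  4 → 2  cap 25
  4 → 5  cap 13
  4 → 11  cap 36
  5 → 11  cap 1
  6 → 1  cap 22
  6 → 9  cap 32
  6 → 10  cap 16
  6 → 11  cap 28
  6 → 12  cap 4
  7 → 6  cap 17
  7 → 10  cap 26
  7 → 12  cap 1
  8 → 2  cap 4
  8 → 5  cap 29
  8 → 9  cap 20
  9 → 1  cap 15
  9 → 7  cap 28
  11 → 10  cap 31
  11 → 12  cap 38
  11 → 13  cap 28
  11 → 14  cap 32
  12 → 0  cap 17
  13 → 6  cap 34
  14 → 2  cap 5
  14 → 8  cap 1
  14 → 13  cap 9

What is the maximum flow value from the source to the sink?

Maximum flow value: 46

augment #1: 4→11→10 bottleneck 31, total now 31
augment #2: 4→2→13→6→10 bottleneck 9, total now 40
augment #3: 4→11→13→6→10 bottleneck 5, total now 45
augment #4: 4→5→11→13→6→10 bottleneck 1, total now 46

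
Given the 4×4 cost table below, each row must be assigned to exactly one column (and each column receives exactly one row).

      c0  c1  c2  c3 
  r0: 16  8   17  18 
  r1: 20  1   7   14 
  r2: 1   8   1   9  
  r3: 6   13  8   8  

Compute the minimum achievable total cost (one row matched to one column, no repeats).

optimal assignment: row0→col1 (cost 8), row1→col2 (cost 7), row2→col0 (cost 1), row3→col3 (cost 8)
total = 8 + 7 + 1 + 8 = 24

Minimum assignment cost: 24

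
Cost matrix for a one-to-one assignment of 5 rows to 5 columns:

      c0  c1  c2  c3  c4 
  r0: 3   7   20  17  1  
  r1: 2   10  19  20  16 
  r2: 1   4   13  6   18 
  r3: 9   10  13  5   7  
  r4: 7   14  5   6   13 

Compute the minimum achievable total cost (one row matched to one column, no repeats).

optimal assignment: row0→col4 (cost 1), row1→col0 (cost 2), row2→col1 (cost 4), row3→col3 (cost 5), row4→col2 (cost 5)
total = 1 + 2 + 4 + 5 + 5 = 17

Minimum assignment cost: 17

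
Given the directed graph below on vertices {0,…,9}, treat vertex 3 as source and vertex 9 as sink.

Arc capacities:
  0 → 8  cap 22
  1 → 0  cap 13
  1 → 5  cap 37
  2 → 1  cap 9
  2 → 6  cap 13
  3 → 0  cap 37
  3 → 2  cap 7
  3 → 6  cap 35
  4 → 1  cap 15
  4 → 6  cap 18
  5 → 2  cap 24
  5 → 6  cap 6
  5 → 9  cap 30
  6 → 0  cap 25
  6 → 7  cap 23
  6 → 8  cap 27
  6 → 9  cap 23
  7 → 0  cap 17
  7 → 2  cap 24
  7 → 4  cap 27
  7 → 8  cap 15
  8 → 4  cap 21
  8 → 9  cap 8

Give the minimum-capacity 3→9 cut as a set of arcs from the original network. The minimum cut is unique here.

augment #1: 3→6→9 push 23
augment #2: 3→0→8→9 push 8
augment #3: 3→2→1→5→9 push 7
augment #4: 3→0→8→4→1→5→9 push 14
augment #5: 3→6→7→2→1→5→9 push 2
augment #6: 3→6→7→4→1→5→9 push 1
max flow = 55; residual-reachable set from 3 gives S-side
cut edges (S→T): {(2,1), (4,1), (6,9), (8,9)} total cap 55

Min-cut arcs: {(2,1), (4,1), (6,9), (8,9)} (total capacity 55)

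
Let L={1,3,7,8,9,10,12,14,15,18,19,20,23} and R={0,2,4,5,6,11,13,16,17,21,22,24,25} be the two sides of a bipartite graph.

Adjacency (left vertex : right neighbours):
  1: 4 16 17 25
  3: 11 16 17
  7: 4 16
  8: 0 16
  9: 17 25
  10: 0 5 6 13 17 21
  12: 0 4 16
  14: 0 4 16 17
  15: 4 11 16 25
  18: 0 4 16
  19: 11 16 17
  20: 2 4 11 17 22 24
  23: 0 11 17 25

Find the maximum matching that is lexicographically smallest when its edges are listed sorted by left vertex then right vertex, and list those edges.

Lex-smallest maximum matching: {(1,4), (3,11), (7,16), (8,0), (9,17), (10,5), (15,25), (20,2)}

|M| = 8 (so the lex-smallest maximum matching has 8 edges)
process left vertices in ascending order; for each, take the smallest-labelled available neighbour that still permits 8 edges overall, or leave it unmatched if none does
lex-smallest matching: {1-4, 3-11, 7-16, 8-0, 9-17, 10-5, 15-25, 20-2}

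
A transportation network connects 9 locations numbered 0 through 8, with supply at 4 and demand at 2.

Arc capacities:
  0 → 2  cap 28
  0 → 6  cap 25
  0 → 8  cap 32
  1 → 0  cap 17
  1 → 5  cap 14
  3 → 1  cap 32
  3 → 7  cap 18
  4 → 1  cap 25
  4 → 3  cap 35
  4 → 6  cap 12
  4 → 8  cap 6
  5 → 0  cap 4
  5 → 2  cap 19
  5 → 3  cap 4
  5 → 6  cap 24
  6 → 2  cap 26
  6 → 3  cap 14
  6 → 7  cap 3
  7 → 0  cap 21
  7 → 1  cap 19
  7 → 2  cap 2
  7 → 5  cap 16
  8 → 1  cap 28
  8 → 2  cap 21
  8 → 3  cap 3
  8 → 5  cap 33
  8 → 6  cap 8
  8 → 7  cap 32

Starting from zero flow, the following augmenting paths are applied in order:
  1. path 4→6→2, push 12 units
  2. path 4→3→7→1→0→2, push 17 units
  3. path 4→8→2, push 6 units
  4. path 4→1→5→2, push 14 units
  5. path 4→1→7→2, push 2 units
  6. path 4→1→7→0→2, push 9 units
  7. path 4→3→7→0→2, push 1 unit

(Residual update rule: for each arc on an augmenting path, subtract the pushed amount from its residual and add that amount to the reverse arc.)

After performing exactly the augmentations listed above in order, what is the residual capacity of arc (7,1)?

after path 1 (4→6→2, push 12): res(7,1)=19
after path 2 (4→3→7→1→0→2, push 17): res(7,1)=2
after path 3 (4→8→2, push 6): res(7,1)=2
after path 4 (4→1→5→2, push 14): res(7,1)=2
after path 5 (4→1→7→2, push 2): res(7,1)=4
after path 6 (4→1→7→0→2, push 9): res(7,1)=13
after path 7 (4→3→7→0→2, push 1): res(7,1)=13

Residual capacity of (7,1): 13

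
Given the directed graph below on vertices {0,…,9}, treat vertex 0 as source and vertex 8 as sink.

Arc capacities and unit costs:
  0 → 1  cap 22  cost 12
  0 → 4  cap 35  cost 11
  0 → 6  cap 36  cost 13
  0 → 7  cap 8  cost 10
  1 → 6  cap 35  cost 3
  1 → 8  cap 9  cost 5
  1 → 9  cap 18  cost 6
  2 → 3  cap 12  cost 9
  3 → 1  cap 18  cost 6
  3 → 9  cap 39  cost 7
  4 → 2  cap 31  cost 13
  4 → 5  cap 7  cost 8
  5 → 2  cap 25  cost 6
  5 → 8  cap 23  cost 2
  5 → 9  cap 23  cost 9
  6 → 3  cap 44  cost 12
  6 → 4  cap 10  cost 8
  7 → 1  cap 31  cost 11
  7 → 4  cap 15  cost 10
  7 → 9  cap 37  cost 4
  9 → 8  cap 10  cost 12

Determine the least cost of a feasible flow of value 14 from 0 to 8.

Minimum cost for 14 units: 258

shortest-cost path #1: 0→1→8 push 9 @ unit cost 17 (adds 153)
shortest-cost path #2: 0→4→5→8 push 5 @ unit cost 21 (adds 105)
total cost = 258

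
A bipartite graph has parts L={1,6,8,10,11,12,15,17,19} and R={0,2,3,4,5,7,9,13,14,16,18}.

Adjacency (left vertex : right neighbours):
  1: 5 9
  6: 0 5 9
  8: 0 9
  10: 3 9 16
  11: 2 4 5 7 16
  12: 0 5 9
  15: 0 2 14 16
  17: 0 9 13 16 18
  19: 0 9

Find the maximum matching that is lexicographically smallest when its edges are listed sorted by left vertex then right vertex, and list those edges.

Lex-smallest maximum matching: {(1,5), (6,0), (8,9), (10,3), (11,2), (15,14), (17,13)}

|M| = 7 (so the lex-smallest maximum matching has 7 edges)
process left vertices in ascending order; for each, take the smallest-labelled available neighbour that still permits 7 edges overall, or leave it unmatched if none does
lex-smallest matching: {1-5, 6-0, 8-9, 10-3, 11-2, 15-14, 17-13}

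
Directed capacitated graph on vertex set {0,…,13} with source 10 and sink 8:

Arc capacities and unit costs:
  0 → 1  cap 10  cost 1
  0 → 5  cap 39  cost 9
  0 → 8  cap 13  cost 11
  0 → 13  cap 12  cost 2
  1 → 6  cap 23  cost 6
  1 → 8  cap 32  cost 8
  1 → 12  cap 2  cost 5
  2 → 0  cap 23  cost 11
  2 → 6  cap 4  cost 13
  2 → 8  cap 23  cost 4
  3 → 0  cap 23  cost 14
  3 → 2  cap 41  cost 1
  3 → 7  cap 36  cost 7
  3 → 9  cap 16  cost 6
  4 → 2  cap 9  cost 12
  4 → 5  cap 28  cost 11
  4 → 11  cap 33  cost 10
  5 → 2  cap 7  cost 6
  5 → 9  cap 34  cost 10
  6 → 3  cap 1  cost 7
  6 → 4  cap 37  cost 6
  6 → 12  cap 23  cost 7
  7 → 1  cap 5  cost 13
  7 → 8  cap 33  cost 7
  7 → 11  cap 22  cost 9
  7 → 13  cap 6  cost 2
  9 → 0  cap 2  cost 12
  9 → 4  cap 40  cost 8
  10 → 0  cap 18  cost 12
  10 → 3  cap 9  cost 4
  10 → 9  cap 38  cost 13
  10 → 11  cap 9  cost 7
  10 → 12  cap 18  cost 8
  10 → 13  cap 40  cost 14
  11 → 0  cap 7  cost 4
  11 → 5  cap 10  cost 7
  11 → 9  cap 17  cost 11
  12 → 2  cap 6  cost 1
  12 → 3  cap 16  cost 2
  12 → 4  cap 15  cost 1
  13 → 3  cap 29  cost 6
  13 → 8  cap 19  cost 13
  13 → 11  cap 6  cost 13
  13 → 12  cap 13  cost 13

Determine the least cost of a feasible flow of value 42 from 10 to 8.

shortest-cost path #1: 10→3→2→8 push 9 @ unit cost 9 (adds 81)
shortest-cost path #2: 10→12→2→8 push 6 @ unit cost 13 (adds 78)
shortest-cost path #3: 10→12→3→2→8 push 8 @ unit cost 15 (adds 120)
shortest-cost path #4: 10→11→0→1→8 push 7 @ unit cost 20 (adds 140)
shortest-cost path #5: 10→0→1→8 push 3 @ unit cost 21 (adds 63)
shortest-cost path #6: 10→0→8 push 9 @ unit cost 23 (adds 207)
total cost = 689

Minimum cost for 42 units: 689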